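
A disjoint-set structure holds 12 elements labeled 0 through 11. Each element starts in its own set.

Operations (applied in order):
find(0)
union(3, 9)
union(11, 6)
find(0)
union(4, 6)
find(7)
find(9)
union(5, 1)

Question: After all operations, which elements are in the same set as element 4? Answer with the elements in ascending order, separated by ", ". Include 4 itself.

Step 1: find(0) -> no change; set of 0 is {0}
Step 2: union(3, 9) -> merged; set of 3 now {3, 9}
Step 3: union(11, 6) -> merged; set of 11 now {6, 11}
Step 4: find(0) -> no change; set of 0 is {0}
Step 5: union(4, 6) -> merged; set of 4 now {4, 6, 11}
Step 6: find(7) -> no change; set of 7 is {7}
Step 7: find(9) -> no change; set of 9 is {3, 9}
Step 8: union(5, 1) -> merged; set of 5 now {1, 5}
Component of 4: {4, 6, 11}

Answer: 4, 6, 11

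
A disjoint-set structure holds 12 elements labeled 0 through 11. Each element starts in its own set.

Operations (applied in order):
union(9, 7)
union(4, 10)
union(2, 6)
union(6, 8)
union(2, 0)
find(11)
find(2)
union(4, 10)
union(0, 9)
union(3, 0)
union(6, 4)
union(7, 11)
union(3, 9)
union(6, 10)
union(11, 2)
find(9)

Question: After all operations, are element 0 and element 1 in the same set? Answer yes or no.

Answer: no

Derivation:
Step 1: union(9, 7) -> merged; set of 9 now {7, 9}
Step 2: union(4, 10) -> merged; set of 4 now {4, 10}
Step 3: union(2, 6) -> merged; set of 2 now {2, 6}
Step 4: union(6, 8) -> merged; set of 6 now {2, 6, 8}
Step 5: union(2, 0) -> merged; set of 2 now {0, 2, 6, 8}
Step 6: find(11) -> no change; set of 11 is {11}
Step 7: find(2) -> no change; set of 2 is {0, 2, 6, 8}
Step 8: union(4, 10) -> already same set; set of 4 now {4, 10}
Step 9: union(0, 9) -> merged; set of 0 now {0, 2, 6, 7, 8, 9}
Step 10: union(3, 0) -> merged; set of 3 now {0, 2, 3, 6, 7, 8, 9}
Step 11: union(6, 4) -> merged; set of 6 now {0, 2, 3, 4, 6, 7, 8, 9, 10}
Step 12: union(7, 11) -> merged; set of 7 now {0, 2, 3, 4, 6, 7, 8, 9, 10, 11}
Step 13: union(3, 9) -> already same set; set of 3 now {0, 2, 3, 4, 6, 7, 8, 9, 10, 11}
Step 14: union(6, 10) -> already same set; set of 6 now {0, 2, 3, 4, 6, 7, 8, 9, 10, 11}
Step 15: union(11, 2) -> already same set; set of 11 now {0, 2, 3, 4, 6, 7, 8, 9, 10, 11}
Step 16: find(9) -> no change; set of 9 is {0, 2, 3, 4, 6, 7, 8, 9, 10, 11}
Set of 0: {0, 2, 3, 4, 6, 7, 8, 9, 10, 11}; 1 is not a member.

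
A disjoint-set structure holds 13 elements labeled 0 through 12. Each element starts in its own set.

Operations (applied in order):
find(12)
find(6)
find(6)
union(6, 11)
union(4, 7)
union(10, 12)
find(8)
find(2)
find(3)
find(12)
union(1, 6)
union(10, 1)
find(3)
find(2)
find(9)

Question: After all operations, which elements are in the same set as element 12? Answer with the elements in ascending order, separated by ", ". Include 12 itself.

Step 1: find(12) -> no change; set of 12 is {12}
Step 2: find(6) -> no change; set of 6 is {6}
Step 3: find(6) -> no change; set of 6 is {6}
Step 4: union(6, 11) -> merged; set of 6 now {6, 11}
Step 5: union(4, 7) -> merged; set of 4 now {4, 7}
Step 6: union(10, 12) -> merged; set of 10 now {10, 12}
Step 7: find(8) -> no change; set of 8 is {8}
Step 8: find(2) -> no change; set of 2 is {2}
Step 9: find(3) -> no change; set of 3 is {3}
Step 10: find(12) -> no change; set of 12 is {10, 12}
Step 11: union(1, 6) -> merged; set of 1 now {1, 6, 11}
Step 12: union(10, 1) -> merged; set of 10 now {1, 6, 10, 11, 12}
Step 13: find(3) -> no change; set of 3 is {3}
Step 14: find(2) -> no change; set of 2 is {2}
Step 15: find(9) -> no change; set of 9 is {9}
Component of 12: {1, 6, 10, 11, 12}

Answer: 1, 6, 10, 11, 12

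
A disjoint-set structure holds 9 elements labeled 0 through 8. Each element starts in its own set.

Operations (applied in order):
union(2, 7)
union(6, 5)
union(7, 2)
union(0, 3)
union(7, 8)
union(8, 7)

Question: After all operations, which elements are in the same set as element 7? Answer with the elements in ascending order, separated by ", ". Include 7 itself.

Answer: 2, 7, 8

Derivation:
Step 1: union(2, 7) -> merged; set of 2 now {2, 7}
Step 2: union(6, 5) -> merged; set of 6 now {5, 6}
Step 3: union(7, 2) -> already same set; set of 7 now {2, 7}
Step 4: union(0, 3) -> merged; set of 0 now {0, 3}
Step 5: union(7, 8) -> merged; set of 7 now {2, 7, 8}
Step 6: union(8, 7) -> already same set; set of 8 now {2, 7, 8}
Component of 7: {2, 7, 8}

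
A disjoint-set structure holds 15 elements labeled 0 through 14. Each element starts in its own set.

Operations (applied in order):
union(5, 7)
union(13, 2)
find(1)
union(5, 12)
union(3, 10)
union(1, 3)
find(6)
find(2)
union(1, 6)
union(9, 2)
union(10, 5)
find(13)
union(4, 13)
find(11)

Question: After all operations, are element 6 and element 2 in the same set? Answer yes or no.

Step 1: union(5, 7) -> merged; set of 5 now {5, 7}
Step 2: union(13, 2) -> merged; set of 13 now {2, 13}
Step 3: find(1) -> no change; set of 1 is {1}
Step 4: union(5, 12) -> merged; set of 5 now {5, 7, 12}
Step 5: union(3, 10) -> merged; set of 3 now {3, 10}
Step 6: union(1, 3) -> merged; set of 1 now {1, 3, 10}
Step 7: find(6) -> no change; set of 6 is {6}
Step 8: find(2) -> no change; set of 2 is {2, 13}
Step 9: union(1, 6) -> merged; set of 1 now {1, 3, 6, 10}
Step 10: union(9, 2) -> merged; set of 9 now {2, 9, 13}
Step 11: union(10, 5) -> merged; set of 10 now {1, 3, 5, 6, 7, 10, 12}
Step 12: find(13) -> no change; set of 13 is {2, 9, 13}
Step 13: union(4, 13) -> merged; set of 4 now {2, 4, 9, 13}
Step 14: find(11) -> no change; set of 11 is {11}
Set of 6: {1, 3, 5, 6, 7, 10, 12}; 2 is not a member.

Answer: no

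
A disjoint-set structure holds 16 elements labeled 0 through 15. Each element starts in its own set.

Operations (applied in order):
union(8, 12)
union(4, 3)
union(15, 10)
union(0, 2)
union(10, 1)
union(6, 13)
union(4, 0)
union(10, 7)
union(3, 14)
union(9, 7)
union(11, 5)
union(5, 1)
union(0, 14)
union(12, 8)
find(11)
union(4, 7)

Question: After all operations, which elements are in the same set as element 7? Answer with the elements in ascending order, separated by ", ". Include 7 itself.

Step 1: union(8, 12) -> merged; set of 8 now {8, 12}
Step 2: union(4, 3) -> merged; set of 4 now {3, 4}
Step 3: union(15, 10) -> merged; set of 15 now {10, 15}
Step 4: union(0, 2) -> merged; set of 0 now {0, 2}
Step 5: union(10, 1) -> merged; set of 10 now {1, 10, 15}
Step 6: union(6, 13) -> merged; set of 6 now {6, 13}
Step 7: union(4, 0) -> merged; set of 4 now {0, 2, 3, 4}
Step 8: union(10, 7) -> merged; set of 10 now {1, 7, 10, 15}
Step 9: union(3, 14) -> merged; set of 3 now {0, 2, 3, 4, 14}
Step 10: union(9, 7) -> merged; set of 9 now {1, 7, 9, 10, 15}
Step 11: union(11, 5) -> merged; set of 11 now {5, 11}
Step 12: union(5, 1) -> merged; set of 5 now {1, 5, 7, 9, 10, 11, 15}
Step 13: union(0, 14) -> already same set; set of 0 now {0, 2, 3, 4, 14}
Step 14: union(12, 8) -> already same set; set of 12 now {8, 12}
Step 15: find(11) -> no change; set of 11 is {1, 5, 7, 9, 10, 11, 15}
Step 16: union(4, 7) -> merged; set of 4 now {0, 1, 2, 3, 4, 5, 7, 9, 10, 11, 14, 15}
Component of 7: {0, 1, 2, 3, 4, 5, 7, 9, 10, 11, 14, 15}

Answer: 0, 1, 2, 3, 4, 5, 7, 9, 10, 11, 14, 15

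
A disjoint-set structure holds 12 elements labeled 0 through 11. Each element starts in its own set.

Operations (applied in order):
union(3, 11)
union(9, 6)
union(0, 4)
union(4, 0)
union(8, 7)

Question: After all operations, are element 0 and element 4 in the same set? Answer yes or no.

Answer: yes

Derivation:
Step 1: union(3, 11) -> merged; set of 3 now {3, 11}
Step 2: union(9, 6) -> merged; set of 9 now {6, 9}
Step 3: union(0, 4) -> merged; set of 0 now {0, 4}
Step 4: union(4, 0) -> already same set; set of 4 now {0, 4}
Step 5: union(8, 7) -> merged; set of 8 now {7, 8}
Set of 0: {0, 4}; 4 is a member.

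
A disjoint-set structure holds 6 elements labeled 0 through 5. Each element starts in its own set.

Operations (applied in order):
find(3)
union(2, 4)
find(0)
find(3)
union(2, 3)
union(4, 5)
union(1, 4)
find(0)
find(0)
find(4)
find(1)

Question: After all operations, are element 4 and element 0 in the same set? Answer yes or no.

Step 1: find(3) -> no change; set of 3 is {3}
Step 2: union(2, 4) -> merged; set of 2 now {2, 4}
Step 3: find(0) -> no change; set of 0 is {0}
Step 4: find(3) -> no change; set of 3 is {3}
Step 5: union(2, 3) -> merged; set of 2 now {2, 3, 4}
Step 6: union(4, 5) -> merged; set of 4 now {2, 3, 4, 5}
Step 7: union(1, 4) -> merged; set of 1 now {1, 2, 3, 4, 5}
Step 8: find(0) -> no change; set of 0 is {0}
Step 9: find(0) -> no change; set of 0 is {0}
Step 10: find(4) -> no change; set of 4 is {1, 2, 3, 4, 5}
Step 11: find(1) -> no change; set of 1 is {1, 2, 3, 4, 5}
Set of 4: {1, 2, 3, 4, 5}; 0 is not a member.

Answer: no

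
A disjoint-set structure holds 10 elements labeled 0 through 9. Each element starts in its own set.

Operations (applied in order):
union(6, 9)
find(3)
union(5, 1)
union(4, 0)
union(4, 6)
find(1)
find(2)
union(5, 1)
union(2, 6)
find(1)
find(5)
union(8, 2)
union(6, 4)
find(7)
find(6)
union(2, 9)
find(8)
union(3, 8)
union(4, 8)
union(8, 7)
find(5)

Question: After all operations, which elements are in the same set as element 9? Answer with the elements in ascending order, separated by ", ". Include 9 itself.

Answer: 0, 2, 3, 4, 6, 7, 8, 9

Derivation:
Step 1: union(6, 9) -> merged; set of 6 now {6, 9}
Step 2: find(3) -> no change; set of 3 is {3}
Step 3: union(5, 1) -> merged; set of 5 now {1, 5}
Step 4: union(4, 0) -> merged; set of 4 now {0, 4}
Step 5: union(4, 6) -> merged; set of 4 now {0, 4, 6, 9}
Step 6: find(1) -> no change; set of 1 is {1, 5}
Step 7: find(2) -> no change; set of 2 is {2}
Step 8: union(5, 1) -> already same set; set of 5 now {1, 5}
Step 9: union(2, 6) -> merged; set of 2 now {0, 2, 4, 6, 9}
Step 10: find(1) -> no change; set of 1 is {1, 5}
Step 11: find(5) -> no change; set of 5 is {1, 5}
Step 12: union(8, 2) -> merged; set of 8 now {0, 2, 4, 6, 8, 9}
Step 13: union(6, 4) -> already same set; set of 6 now {0, 2, 4, 6, 8, 9}
Step 14: find(7) -> no change; set of 7 is {7}
Step 15: find(6) -> no change; set of 6 is {0, 2, 4, 6, 8, 9}
Step 16: union(2, 9) -> already same set; set of 2 now {0, 2, 4, 6, 8, 9}
Step 17: find(8) -> no change; set of 8 is {0, 2, 4, 6, 8, 9}
Step 18: union(3, 8) -> merged; set of 3 now {0, 2, 3, 4, 6, 8, 9}
Step 19: union(4, 8) -> already same set; set of 4 now {0, 2, 3, 4, 6, 8, 9}
Step 20: union(8, 7) -> merged; set of 8 now {0, 2, 3, 4, 6, 7, 8, 9}
Step 21: find(5) -> no change; set of 5 is {1, 5}
Component of 9: {0, 2, 3, 4, 6, 7, 8, 9}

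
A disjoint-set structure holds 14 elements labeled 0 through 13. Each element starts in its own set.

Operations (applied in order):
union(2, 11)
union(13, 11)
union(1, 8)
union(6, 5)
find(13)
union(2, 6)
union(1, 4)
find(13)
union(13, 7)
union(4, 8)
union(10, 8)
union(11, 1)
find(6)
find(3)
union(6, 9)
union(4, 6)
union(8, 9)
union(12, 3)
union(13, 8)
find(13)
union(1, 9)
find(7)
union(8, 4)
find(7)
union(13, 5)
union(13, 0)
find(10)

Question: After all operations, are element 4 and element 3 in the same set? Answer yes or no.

Answer: no

Derivation:
Step 1: union(2, 11) -> merged; set of 2 now {2, 11}
Step 2: union(13, 11) -> merged; set of 13 now {2, 11, 13}
Step 3: union(1, 8) -> merged; set of 1 now {1, 8}
Step 4: union(6, 5) -> merged; set of 6 now {5, 6}
Step 5: find(13) -> no change; set of 13 is {2, 11, 13}
Step 6: union(2, 6) -> merged; set of 2 now {2, 5, 6, 11, 13}
Step 7: union(1, 4) -> merged; set of 1 now {1, 4, 8}
Step 8: find(13) -> no change; set of 13 is {2, 5, 6, 11, 13}
Step 9: union(13, 7) -> merged; set of 13 now {2, 5, 6, 7, 11, 13}
Step 10: union(4, 8) -> already same set; set of 4 now {1, 4, 8}
Step 11: union(10, 8) -> merged; set of 10 now {1, 4, 8, 10}
Step 12: union(11, 1) -> merged; set of 11 now {1, 2, 4, 5, 6, 7, 8, 10, 11, 13}
Step 13: find(6) -> no change; set of 6 is {1, 2, 4, 5, 6, 7, 8, 10, 11, 13}
Step 14: find(3) -> no change; set of 3 is {3}
Step 15: union(6, 9) -> merged; set of 6 now {1, 2, 4, 5, 6, 7, 8, 9, 10, 11, 13}
Step 16: union(4, 6) -> already same set; set of 4 now {1, 2, 4, 5, 6, 7, 8, 9, 10, 11, 13}
Step 17: union(8, 9) -> already same set; set of 8 now {1, 2, 4, 5, 6, 7, 8, 9, 10, 11, 13}
Step 18: union(12, 3) -> merged; set of 12 now {3, 12}
Step 19: union(13, 8) -> already same set; set of 13 now {1, 2, 4, 5, 6, 7, 8, 9, 10, 11, 13}
Step 20: find(13) -> no change; set of 13 is {1, 2, 4, 5, 6, 7, 8, 9, 10, 11, 13}
Step 21: union(1, 9) -> already same set; set of 1 now {1, 2, 4, 5, 6, 7, 8, 9, 10, 11, 13}
Step 22: find(7) -> no change; set of 7 is {1, 2, 4, 5, 6, 7, 8, 9, 10, 11, 13}
Step 23: union(8, 4) -> already same set; set of 8 now {1, 2, 4, 5, 6, 7, 8, 9, 10, 11, 13}
Step 24: find(7) -> no change; set of 7 is {1, 2, 4, 5, 6, 7, 8, 9, 10, 11, 13}
Step 25: union(13, 5) -> already same set; set of 13 now {1, 2, 4, 5, 6, 7, 8, 9, 10, 11, 13}
Step 26: union(13, 0) -> merged; set of 13 now {0, 1, 2, 4, 5, 6, 7, 8, 9, 10, 11, 13}
Step 27: find(10) -> no change; set of 10 is {0, 1, 2, 4, 5, 6, 7, 8, 9, 10, 11, 13}
Set of 4: {0, 1, 2, 4, 5, 6, 7, 8, 9, 10, 11, 13}; 3 is not a member.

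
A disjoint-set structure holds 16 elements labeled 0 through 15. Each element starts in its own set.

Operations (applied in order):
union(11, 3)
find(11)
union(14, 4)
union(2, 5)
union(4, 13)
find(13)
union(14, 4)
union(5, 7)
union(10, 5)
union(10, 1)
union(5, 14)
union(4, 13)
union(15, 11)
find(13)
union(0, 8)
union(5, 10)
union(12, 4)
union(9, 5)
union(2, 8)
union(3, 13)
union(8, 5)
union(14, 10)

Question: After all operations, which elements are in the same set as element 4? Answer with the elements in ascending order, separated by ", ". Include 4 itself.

Step 1: union(11, 3) -> merged; set of 11 now {3, 11}
Step 2: find(11) -> no change; set of 11 is {3, 11}
Step 3: union(14, 4) -> merged; set of 14 now {4, 14}
Step 4: union(2, 5) -> merged; set of 2 now {2, 5}
Step 5: union(4, 13) -> merged; set of 4 now {4, 13, 14}
Step 6: find(13) -> no change; set of 13 is {4, 13, 14}
Step 7: union(14, 4) -> already same set; set of 14 now {4, 13, 14}
Step 8: union(5, 7) -> merged; set of 5 now {2, 5, 7}
Step 9: union(10, 5) -> merged; set of 10 now {2, 5, 7, 10}
Step 10: union(10, 1) -> merged; set of 10 now {1, 2, 5, 7, 10}
Step 11: union(5, 14) -> merged; set of 5 now {1, 2, 4, 5, 7, 10, 13, 14}
Step 12: union(4, 13) -> already same set; set of 4 now {1, 2, 4, 5, 7, 10, 13, 14}
Step 13: union(15, 11) -> merged; set of 15 now {3, 11, 15}
Step 14: find(13) -> no change; set of 13 is {1, 2, 4, 5, 7, 10, 13, 14}
Step 15: union(0, 8) -> merged; set of 0 now {0, 8}
Step 16: union(5, 10) -> already same set; set of 5 now {1, 2, 4, 5, 7, 10, 13, 14}
Step 17: union(12, 4) -> merged; set of 12 now {1, 2, 4, 5, 7, 10, 12, 13, 14}
Step 18: union(9, 5) -> merged; set of 9 now {1, 2, 4, 5, 7, 9, 10, 12, 13, 14}
Step 19: union(2, 8) -> merged; set of 2 now {0, 1, 2, 4, 5, 7, 8, 9, 10, 12, 13, 14}
Step 20: union(3, 13) -> merged; set of 3 now {0, 1, 2, 3, 4, 5, 7, 8, 9, 10, 11, 12, 13, 14, 15}
Step 21: union(8, 5) -> already same set; set of 8 now {0, 1, 2, 3, 4, 5, 7, 8, 9, 10, 11, 12, 13, 14, 15}
Step 22: union(14, 10) -> already same set; set of 14 now {0, 1, 2, 3, 4, 5, 7, 8, 9, 10, 11, 12, 13, 14, 15}
Component of 4: {0, 1, 2, 3, 4, 5, 7, 8, 9, 10, 11, 12, 13, 14, 15}

Answer: 0, 1, 2, 3, 4, 5, 7, 8, 9, 10, 11, 12, 13, 14, 15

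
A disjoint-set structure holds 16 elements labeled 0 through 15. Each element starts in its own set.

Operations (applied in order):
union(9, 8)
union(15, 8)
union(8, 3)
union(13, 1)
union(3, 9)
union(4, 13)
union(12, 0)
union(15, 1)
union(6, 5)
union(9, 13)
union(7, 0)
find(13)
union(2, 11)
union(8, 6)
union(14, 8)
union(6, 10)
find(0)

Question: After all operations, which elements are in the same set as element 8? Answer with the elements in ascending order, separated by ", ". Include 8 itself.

Step 1: union(9, 8) -> merged; set of 9 now {8, 9}
Step 2: union(15, 8) -> merged; set of 15 now {8, 9, 15}
Step 3: union(8, 3) -> merged; set of 8 now {3, 8, 9, 15}
Step 4: union(13, 1) -> merged; set of 13 now {1, 13}
Step 5: union(3, 9) -> already same set; set of 3 now {3, 8, 9, 15}
Step 6: union(4, 13) -> merged; set of 4 now {1, 4, 13}
Step 7: union(12, 0) -> merged; set of 12 now {0, 12}
Step 8: union(15, 1) -> merged; set of 15 now {1, 3, 4, 8, 9, 13, 15}
Step 9: union(6, 5) -> merged; set of 6 now {5, 6}
Step 10: union(9, 13) -> already same set; set of 9 now {1, 3, 4, 8, 9, 13, 15}
Step 11: union(7, 0) -> merged; set of 7 now {0, 7, 12}
Step 12: find(13) -> no change; set of 13 is {1, 3, 4, 8, 9, 13, 15}
Step 13: union(2, 11) -> merged; set of 2 now {2, 11}
Step 14: union(8, 6) -> merged; set of 8 now {1, 3, 4, 5, 6, 8, 9, 13, 15}
Step 15: union(14, 8) -> merged; set of 14 now {1, 3, 4, 5, 6, 8, 9, 13, 14, 15}
Step 16: union(6, 10) -> merged; set of 6 now {1, 3, 4, 5, 6, 8, 9, 10, 13, 14, 15}
Step 17: find(0) -> no change; set of 0 is {0, 7, 12}
Component of 8: {1, 3, 4, 5, 6, 8, 9, 10, 13, 14, 15}

Answer: 1, 3, 4, 5, 6, 8, 9, 10, 13, 14, 15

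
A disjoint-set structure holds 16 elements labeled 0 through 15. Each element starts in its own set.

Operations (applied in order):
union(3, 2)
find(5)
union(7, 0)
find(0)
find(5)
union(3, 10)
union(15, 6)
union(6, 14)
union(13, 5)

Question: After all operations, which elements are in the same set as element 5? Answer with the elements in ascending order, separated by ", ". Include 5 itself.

Step 1: union(3, 2) -> merged; set of 3 now {2, 3}
Step 2: find(5) -> no change; set of 5 is {5}
Step 3: union(7, 0) -> merged; set of 7 now {0, 7}
Step 4: find(0) -> no change; set of 0 is {0, 7}
Step 5: find(5) -> no change; set of 5 is {5}
Step 6: union(3, 10) -> merged; set of 3 now {2, 3, 10}
Step 7: union(15, 6) -> merged; set of 15 now {6, 15}
Step 8: union(6, 14) -> merged; set of 6 now {6, 14, 15}
Step 9: union(13, 5) -> merged; set of 13 now {5, 13}
Component of 5: {5, 13}

Answer: 5, 13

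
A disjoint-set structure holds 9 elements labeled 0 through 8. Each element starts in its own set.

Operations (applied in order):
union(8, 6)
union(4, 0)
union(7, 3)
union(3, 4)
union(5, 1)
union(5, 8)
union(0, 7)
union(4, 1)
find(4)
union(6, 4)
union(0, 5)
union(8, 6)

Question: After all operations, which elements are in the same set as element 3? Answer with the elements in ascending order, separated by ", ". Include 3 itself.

Step 1: union(8, 6) -> merged; set of 8 now {6, 8}
Step 2: union(4, 0) -> merged; set of 4 now {0, 4}
Step 3: union(7, 3) -> merged; set of 7 now {3, 7}
Step 4: union(3, 4) -> merged; set of 3 now {0, 3, 4, 7}
Step 5: union(5, 1) -> merged; set of 5 now {1, 5}
Step 6: union(5, 8) -> merged; set of 5 now {1, 5, 6, 8}
Step 7: union(0, 7) -> already same set; set of 0 now {0, 3, 4, 7}
Step 8: union(4, 1) -> merged; set of 4 now {0, 1, 3, 4, 5, 6, 7, 8}
Step 9: find(4) -> no change; set of 4 is {0, 1, 3, 4, 5, 6, 7, 8}
Step 10: union(6, 4) -> already same set; set of 6 now {0, 1, 3, 4, 5, 6, 7, 8}
Step 11: union(0, 5) -> already same set; set of 0 now {0, 1, 3, 4, 5, 6, 7, 8}
Step 12: union(8, 6) -> already same set; set of 8 now {0, 1, 3, 4, 5, 6, 7, 8}
Component of 3: {0, 1, 3, 4, 5, 6, 7, 8}

Answer: 0, 1, 3, 4, 5, 6, 7, 8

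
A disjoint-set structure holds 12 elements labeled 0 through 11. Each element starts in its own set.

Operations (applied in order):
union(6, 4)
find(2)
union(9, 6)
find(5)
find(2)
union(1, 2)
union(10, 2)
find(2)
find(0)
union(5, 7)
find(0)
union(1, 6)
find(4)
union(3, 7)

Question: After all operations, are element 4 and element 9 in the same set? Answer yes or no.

Answer: yes

Derivation:
Step 1: union(6, 4) -> merged; set of 6 now {4, 6}
Step 2: find(2) -> no change; set of 2 is {2}
Step 3: union(9, 6) -> merged; set of 9 now {4, 6, 9}
Step 4: find(5) -> no change; set of 5 is {5}
Step 5: find(2) -> no change; set of 2 is {2}
Step 6: union(1, 2) -> merged; set of 1 now {1, 2}
Step 7: union(10, 2) -> merged; set of 10 now {1, 2, 10}
Step 8: find(2) -> no change; set of 2 is {1, 2, 10}
Step 9: find(0) -> no change; set of 0 is {0}
Step 10: union(5, 7) -> merged; set of 5 now {5, 7}
Step 11: find(0) -> no change; set of 0 is {0}
Step 12: union(1, 6) -> merged; set of 1 now {1, 2, 4, 6, 9, 10}
Step 13: find(4) -> no change; set of 4 is {1, 2, 4, 6, 9, 10}
Step 14: union(3, 7) -> merged; set of 3 now {3, 5, 7}
Set of 4: {1, 2, 4, 6, 9, 10}; 9 is a member.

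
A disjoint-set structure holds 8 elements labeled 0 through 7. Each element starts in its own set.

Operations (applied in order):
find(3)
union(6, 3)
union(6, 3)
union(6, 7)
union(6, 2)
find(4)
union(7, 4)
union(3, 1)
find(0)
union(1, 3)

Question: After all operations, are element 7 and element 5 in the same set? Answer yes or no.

Step 1: find(3) -> no change; set of 3 is {3}
Step 2: union(6, 3) -> merged; set of 6 now {3, 6}
Step 3: union(6, 3) -> already same set; set of 6 now {3, 6}
Step 4: union(6, 7) -> merged; set of 6 now {3, 6, 7}
Step 5: union(6, 2) -> merged; set of 6 now {2, 3, 6, 7}
Step 6: find(4) -> no change; set of 4 is {4}
Step 7: union(7, 4) -> merged; set of 7 now {2, 3, 4, 6, 7}
Step 8: union(3, 1) -> merged; set of 3 now {1, 2, 3, 4, 6, 7}
Step 9: find(0) -> no change; set of 0 is {0}
Step 10: union(1, 3) -> already same set; set of 1 now {1, 2, 3, 4, 6, 7}
Set of 7: {1, 2, 3, 4, 6, 7}; 5 is not a member.

Answer: no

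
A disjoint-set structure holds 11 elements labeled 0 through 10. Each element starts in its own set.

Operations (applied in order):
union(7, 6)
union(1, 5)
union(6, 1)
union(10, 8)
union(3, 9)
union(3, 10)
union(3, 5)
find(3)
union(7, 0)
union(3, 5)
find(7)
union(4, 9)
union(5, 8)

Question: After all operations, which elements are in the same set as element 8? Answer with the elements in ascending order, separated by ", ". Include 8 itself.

Step 1: union(7, 6) -> merged; set of 7 now {6, 7}
Step 2: union(1, 5) -> merged; set of 1 now {1, 5}
Step 3: union(6, 1) -> merged; set of 6 now {1, 5, 6, 7}
Step 4: union(10, 8) -> merged; set of 10 now {8, 10}
Step 5: union(3, 9) -> merged; set of 3 now {3, 9}
Step 6: union(3, 10) -> merged; set of 3 now {3, 8, 9, 10}
Step 7: union(3, 5) -> merged; set of 3 now {1, 3, 5, 6, 7, 8, 9, 10}
Step 8: find(3) -> no change; set of 3 is {1, 3, 5, 6, 7, 8, 9, 10}
Step 9: union(7, 0) -> merged; set of 7 now {0, 1, 3, 5, 6, 7, 8, 9, 10}
Step 10: union(3, 5) -> already same set; set of 3 now {0, 1, 3, 5, 6, 7, 8, 9, 10}
Step 11: find(7) -> no change; set of 7 is {0, 1, 3, 5, 6, 7, 8, 9, 10}
Step 12: union(4, 9) -> merged; set of 4 now {0, 1, 3, 4, 5, 6, 7, 8, 9, 10}
Step 13: union(5, 8) -> already same set; set of 5 now {0, 1, 3, 4, 5, 6, 7, 8, 9, 10}
Component of 8: {0, 1, 3, 4, 5, 6, 7, 8, 9, 10}

Answer: 0, 1, 3, 4, 5, 6, 7, 8, 9, 10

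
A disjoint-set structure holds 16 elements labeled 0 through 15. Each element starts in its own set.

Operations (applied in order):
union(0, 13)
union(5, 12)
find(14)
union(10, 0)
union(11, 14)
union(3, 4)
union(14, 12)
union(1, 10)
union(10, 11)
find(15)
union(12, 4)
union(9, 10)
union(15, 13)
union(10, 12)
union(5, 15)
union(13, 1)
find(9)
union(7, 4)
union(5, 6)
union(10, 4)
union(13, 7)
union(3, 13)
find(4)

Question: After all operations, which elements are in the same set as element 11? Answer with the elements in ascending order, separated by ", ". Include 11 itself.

Step 1: union(0, 13) -> merged; set of 0 now {0, 13}
Step 2: union(5, 12) -> merged; set of 5 now {5, 12}
Step 3: find(14) -> no change; set of 14 is {14}
Step 4: union(10, 0) -> merged; set of 10 now {0, 10, 13}
Step 5: union(11, 14) -> merged; set of 11 now {11, 14}
Step 6: union(3, 4) -> merged; set of 3 now {3, 4}
Step 7: union(14, 12) -> merged; set of 14 now {5, 11, 12, 14}
Step 8: union(1, 10) -> merged; set of 1 now {0, 1, 10, 13}
Step 9: union(10, 11) -> merged; set of 10 now {0, 1, 5, 10, 11, 12, 13, 14}
Step 10: find(15) -> no change; set of 15 is {15}
Step 11: union(12, 4) -> merged; set of 12 now {0, 1, 3, 4, 5, 10, 11, 12, 13, 14}
Step 12: union(9, 10) -> merged; set of 9 now {0, 1, 3, 4, 5, 9, 10, 11, 12, 13, 14}
Step 13: union(15, 13) -> merged; set of 15 now {0, 1, 3, 4, 5, 9, 10, 11, 12, 13, 14, 15}
Step 14: union(10, 12) -> already same set; set of 10 now {0, 1, 3, 4, 5, 9, 10, 11, 12, 13, 14, 15}
Step 15: union(5, 15) -> already same set; set of 5 now {0, 1, 3, 4, 5, 9, 10, 11, 12, 13, 14, 15}
Step 16: union(13, 1) -> already same set; set of 13 now {0, 1, 3, 4, 5, 9, 10, 11, 12, 13, 14, 15}
Step 17: find(9) -> no change; set of 9 is {0, 1, 3, 4, 5, 9, 10, 11, 12, 13, 14, 15}
Step 18: union(7, 4) -> merged; set of 7 now {0, 1, 3, 4, 5, 7, 9, 10, 11, 12, 13, 14, 15}
Step 19: union(5, 6) -> merged; set of 5 now {0, 1, 3, 4, 5, 6, 7, 9, 10, 11, 12, 13, 14, 15}
Step 20: union(10, 4) -> already same set; set of 10 now {0, 1, 3, 4, 5, 6, 7, 9, 10, 11, 12, 13, 14, 15}
Step 21: union(13, 7) -> already same set; set of 13 now {0, 1, 3, 4, 5, 6, 7, 9, 10, 11, 12, 13, 14, 15}
Step 22: union(3, 13) -> already same set; set of 3 now {0, 1, 3, 4, 5, 6, 7, 9, 10, 11, 12, 13, 14, 15}
Step 23: find(4) -> no change; set of 4 is {0, 1, 3, 4, 5, 6, 7, 9, 10, 11, 12, 13, 14, 15}
Component of 11: {0, 1, 3, 4, 5, 6, 7, 9, 10, 11, 12, 13, 14, 15}

Answer: 0, 1, 3, 4, 5, 6, 7, 9, 10, 11, 12, 13, 14, 15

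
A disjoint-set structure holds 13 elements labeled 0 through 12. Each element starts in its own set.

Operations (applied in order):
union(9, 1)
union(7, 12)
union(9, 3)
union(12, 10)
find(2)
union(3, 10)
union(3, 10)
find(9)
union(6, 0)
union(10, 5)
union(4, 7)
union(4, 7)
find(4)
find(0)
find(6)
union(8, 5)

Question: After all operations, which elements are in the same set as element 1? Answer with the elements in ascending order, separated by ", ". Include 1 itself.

Answer: 1, 3, 4, 5, 7, 8, 9, 10, 12

Derivation:
Step 1: union(9, 1) -> merged; set of 9 now {1, 9}
Step 2: union(7, 12) -> merged; set of 7 now {7, 12}
Step 3: union(9, 3) -> merged; set of 9 now {1, 3, 9}
Step 4: union(12, 10) -> merged; set of 12 now {7, 10, 12}
Step 5: find(2) -> no change; set of 2 is {2}
Step 6: union(3, 10) -> merged; set of 3 now {1, 3, 7, 9, 10, 12}
Step 7: union(3, 10) -> already same set; set of 3 now {1, 3, 7, 9, 10, 12}
Step 8: find(9) -> no change; set of 9 is {1, 3, 7, 9, 10, 12}
Step 9: union(6, 0) -> merged; set of 6 now {0, 6}
Step 10: union(10, 5) -> merged; set of 10 now {1, 3, 5, 7, 9, 10, 12}
Step 11: union(4, 7) -> merged; set of 4 now {1, 3, 4, 5, 7, 9, 10, 12}
Step 12: union(4, 7) -> already same set; set of 4 now {1, 3, 4, 5, 7, 9, 10, 12}
Step 13: find(4) -> no change; set of 4 is {1, 3, 4, 5, 7, 9, 10, 12}
Step 14: find(0) -> no change; set of 0 is {0, 6}
Step 15: find(6) -> no change; set of 6 is {0, 6}
Step 16: union(8, 5) -> merged; set of 8 now {1, 3, 4, 5, 7, 8, 9, 10, 12}
Component of 1: {1, 3, 4, 5, 7, 8, 9, 10, 12}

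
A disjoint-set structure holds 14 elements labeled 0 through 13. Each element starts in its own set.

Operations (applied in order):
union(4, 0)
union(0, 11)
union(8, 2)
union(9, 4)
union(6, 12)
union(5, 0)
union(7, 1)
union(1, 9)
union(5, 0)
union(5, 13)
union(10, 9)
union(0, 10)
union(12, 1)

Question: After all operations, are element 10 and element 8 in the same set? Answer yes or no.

Answer: no

Derivation:
Step 1: union(4, 0) -> merged; set of 4 now {0, 4}
Step 2: union(0, 11) -> merged; set of 0 now {0, 4, 11}
Step 3: union(8, 2) -> merged; set of 8 now {2, 8}
Step 4: union(9, 4) -> merged; set of 9 now {0, 4, 9, 11}
Step 5: union(6, 12) -> merged; set of 6 now {6, 12}
Step 6: union(5, 0) -> merged; set of 5 now {0, 4, 5, 9, 11}
Step 7: union(7, 1) -> merged; set of 7 now {1, 7}
Step 8: union(1, 9) -> merged; set of 1 now {0, 1, 4, 5, 7, 9, 11}
Step 9: union(5, 0) -> already same set; set of 5 now {0, 1, 4, 5, 7, 9, 11}
Step 10: union(5, 13) -> merged; set of 5 now {0, 1, 4, 5, 7, 9, 11, 13}
Step 11: union(10, 9) -> merged; set of 10 now {0, 1, 4, 5, 7, 9, 10, 11, 13}
Step 12: union(0, 10) -> already same set; set of 0 now {0, 1, 4, 5, 7, 9, 10, 11, 13}
Step 13: union(12, 1) -> merged; set of 12 now {0, 1, 4, 5, 6, 7, 9, 10, 11, 12, 13}
Set of 10: {0, 1, 4, 5, 6, 7, 9, 10, 11, 12, 13}; 8 is not a member.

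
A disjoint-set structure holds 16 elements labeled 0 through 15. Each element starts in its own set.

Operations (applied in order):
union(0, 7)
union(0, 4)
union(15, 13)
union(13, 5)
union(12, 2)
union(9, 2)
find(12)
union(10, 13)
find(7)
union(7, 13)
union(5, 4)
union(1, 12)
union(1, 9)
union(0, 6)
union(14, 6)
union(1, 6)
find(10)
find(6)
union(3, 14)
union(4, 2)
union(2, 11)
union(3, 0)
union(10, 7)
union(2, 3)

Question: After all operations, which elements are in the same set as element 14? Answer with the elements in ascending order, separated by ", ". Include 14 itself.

Answer: 0, 1, 2, 3, 4, 5, 6, 7, 9, 10, 11, 12, 13, 14, 15

Derivation:
Step 1: union(0, 7) -> merged; set of 0 now {0, 7}
Step 2: union(0, 4) -> merged; set of 0 now {0, 4, 7}
Step 3: union(15, 13) -> merged; set of 15 now {13, 15}
Step 4: union(13, 5) -> merged; set of 13 now {5, 13, 15}
Step 5: union(12, 2) -> merged; set of 12 now {2, 12}
Step 6: union(9, 2) -> merged; set of 9 now {2, 9, 12}
Step 7: find(12) -> no change; set of 12 is {2, 9, 12}
Step 8: union(10, 13) -> merged; set of 10 now {5, 10, 13, 15}
Step 9: find(7) -> no change; set of 7 is {0, 4, 7}
Step 10: union(7, 13) -> merged; set of 7 now {0, 4, 5, 7, 10, 13, 15}
Step 11: union(5, 4) -> already same set; set of 5 now {0, 4, 5, 7, 10, 13, 15}
Step 12: union(1, 12) -> merged; set of 1 now {1, 2, 9, 12}
Step 13: union(1, 9) -> already same set; set of 1 now {1, 2, 9, 12}
Step 14: union(0, 6) -> merged; set of 0 now {0, 4, 5, 6, 7, 10, 13, 15}
Step 15: union(14, 6) -> merged; set of 14 now {0, 4, 5, 6, 7, 10, 13, 14, 15}
Step 16: union(1, 6) -> merged; set of 1 now {0, 1, 2, 4, 5, 6, 7, 9, 10, 12, 13, 14, 15}
Step 17: find(10) -> no change; set of 10 is {0, 1, 2, 4, 5, 6, 7, 9, 10, 12, 13, 14, 15}
Step 18: find(6) -> no change; set of 6 is {0, 1, 2, 4, 5, 6, 7, 9, 10, 12, 13, 14, 15}
Step 19: union(3, 14) -> merged; set of 3 now {0, 1, 2, 3, 4, 5, 6, 7, 9, 10, 12, 13, 14, 15}
Step 20: union(4, 2) -> already same set; set of 4 now {0, 1, 2, 3, 4, 5, 6, 7, 9, 10, 12, 13, 14, 15}
Step 21: union(2, 11) -> merged; set of 2 now {0, 1, 2, 3, 4, 5, 6, 7, 9, 10, 11, 12, 13, 14, 15}
Step 22: union(3, 0) -> already same set; set of 3 now {0, 1, 2, 3, 4, 5, 6, 7, 9, 10, 11, 12, 13, 14, 15}
Step 23: union(10, 7) -> already same set; set of 10 now {0, 1, 2, 3, 4, 5, 6, 7, 9, 10, 11, 12, 13, 14, 15}
Step 24: union(2, 3) -> already same set; set of 2 now {0, 1, 2, 3, 4, 5, 6, 7, 9, 10, 11, 12, 13, 14, 15}
Component of 14: {0, 1, 2, 3, 4, 5, 6, 7, 9, 10, 11, 12, 13, 14, 15}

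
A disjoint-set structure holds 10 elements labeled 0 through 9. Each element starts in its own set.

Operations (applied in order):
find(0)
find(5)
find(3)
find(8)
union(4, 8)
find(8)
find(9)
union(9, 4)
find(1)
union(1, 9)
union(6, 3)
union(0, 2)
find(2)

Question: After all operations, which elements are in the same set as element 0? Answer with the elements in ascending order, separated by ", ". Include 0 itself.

Step 1: find(0) -> no change; set of 0 is {0}
Step 2: find(5) -> no change; set of 5 is {5}
Step 3: find(3) -> no change; set of 3 is {3}
Step 4: find(8) -> no change; set of 8 is {8}
Step 5: union(4, 8) -> merged; set of 4 now {4, 8}
Step 6: find(8) -> no change; set of 8 is {4, 8}
Step 7: find(9) -> no change; set of 9 is {9}
Step 8: union(9, 4) -> merged; set of 9 now {4, 8, 9}
Step 9: find(1) -> no change; set of 1 is {1}
Step 10: union(1, 9) -> merged; set of 1 now {1, 4, 8, 9}
Step 11: union(6, 3) -> merged; set of 6 now {3, 6}
Step 12: union(0, 2) -> merged; set of 0 now {0, 2}
Step 13: find(2) -> no change; set of 2 is {0, 2}
Component of 0: {0, 2}

Answer: 0, 2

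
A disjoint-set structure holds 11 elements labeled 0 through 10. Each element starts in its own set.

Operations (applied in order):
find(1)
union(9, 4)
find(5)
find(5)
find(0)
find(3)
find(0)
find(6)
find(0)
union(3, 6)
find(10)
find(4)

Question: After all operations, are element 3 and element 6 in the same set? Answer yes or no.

Step 1: find(1) -> no change; set of 1 is {1}
Step 2: union(9, 4) -> merged; set of 9 now {4, 9}
Step 3: find(5) -> no change; set of 5 is {5}
Step 4: find(5) -> no change; set of 5 is {5}
Step 5: find(0) -> no change; set of 0 is {0}
Step 6: find(3) -> no change; set of 3 is {3}
Step 7: find(0) -> no change; set of 0 is {0}
Step 8: find(6) -> no change; set of 6 is {6}
Step 9: find(0) -> no change; set of 0 is {0}
Step 10: union(3, 6) -> merged; set of 3 now {3, 6}
Step 11: find(10) -> no change; set of 10 is {10}
Step 12: find(4) -> no change; set of 4 is {4, 9}
Set of 3: {3, 6}; 6 is a member.

Answer: yes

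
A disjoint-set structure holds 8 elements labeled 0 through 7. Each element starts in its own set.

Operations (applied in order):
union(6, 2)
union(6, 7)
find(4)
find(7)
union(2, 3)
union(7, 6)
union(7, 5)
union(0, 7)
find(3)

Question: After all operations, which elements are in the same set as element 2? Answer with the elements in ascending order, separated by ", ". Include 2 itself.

Step 1: union(6, 2) -> merged; set of 6 now {2, 6}
Step 2: union(6, 7) -> merged; set of 6 now {2, 6, 7}
Step 3: find(4) -> no change; set of 4 is {4}
Step 4: find(7) -> no change; set of 7 is {2, 6, 7}
Step 5: union(2, 3) -> merged; set of 2 now {2, 3, 6, 7}
Step 6: union(7, 6) -> already same set; set of 7 now {2, 3, 6, 7}
Step 7: union(7, 5) -> merged; set of 7 now {2, 3, 5, 6, 7}
Step 8: union(0, 7) -> merged; set of 0 now {0, 2, 3, 5, 6, 7}
Step 9: find(3) -> no change; set of 3 is {0, 2, 3, 5, 6, 7}
Component of 2: {0, 2, 3, 5, 6, 7}

Answer: 0, 2, 3, 5, 6, 7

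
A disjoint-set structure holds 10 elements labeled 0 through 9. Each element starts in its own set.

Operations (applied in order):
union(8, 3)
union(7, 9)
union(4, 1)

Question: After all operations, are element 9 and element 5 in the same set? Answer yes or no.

Answer: no

Derivation:
Step 1: union(8, 3) -> merged; set of 8 now {3, 8}
Step 2: union(7, 9) -> merged; set of 7 now {7, 9}
Step 3: union(4, 1) -> merged; set of 4 now {1, 4}
Set of 9: {7, 9}; 5 is not a member.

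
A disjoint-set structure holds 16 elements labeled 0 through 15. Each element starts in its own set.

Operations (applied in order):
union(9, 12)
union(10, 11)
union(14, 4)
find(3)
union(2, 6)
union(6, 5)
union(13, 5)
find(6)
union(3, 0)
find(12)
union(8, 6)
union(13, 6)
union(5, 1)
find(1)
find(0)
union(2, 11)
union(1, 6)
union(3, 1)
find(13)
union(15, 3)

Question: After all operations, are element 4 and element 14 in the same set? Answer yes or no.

Answer: yes

Derivation:
Step 1: union(9, 12) -> merged; set of 9 now {9, 12}
Step 2: union(10, 11) -> merged; set of 10 now {10, 11}
Step 3: union(14, 4) -> merged; set of 14 now {4, 14}
Step 4: find(3) -> no change; set of 3 is {3}
Step 5: union(2, 6) -> merged; set of 2 now {2, 6}
Step 6: union(6, 5) -> merged; set of 6 now {2, 5, 6}
Step 7: union(13, 5) -> merged; set of 13 now {2, 5, 6, 13}
Step 8: find(6) -> no change; set of 6 is {2, 5, 6, 13}
Step 9: union(3, 0) -> merged; set of 3 now {0, 3}
Step 10: find(12) -> no change; set of 12 is {9, 12}
Step 11: union(8, 6) -> merged; set of 8 now {2, 5, 6, 8, 13}
Step 12: union(13, 6) -> already same set; set of 13 now {2, 5, 6, 8, 13}
Step 13: union(5, 1) -> merged; set of 5 now {1, 2, 5, 6, 8, 13}
Step 14: find(1) -> no change; set of 1 is {1, 2, 5, 6, 8, 13}
Step 15: find(0) -> no change; set of 0 is {0, 3}
Step 16: union(2, 11) -> merged; set of 2 now {1, 2, 5, 6, 8, 10, 11, 13}
Step 17: union(1, 6) -> already same set; set of 1 now {1, 2, 5, 6, 8, 10, 11, 13}
Step 18: union(3, 1) -> merged; set of 3 now {0, 1, 2, 3, 5, 6, 8, 10, 11, 13}
Step 19: find(13) -> no change; set of 13 is {0, 1, 2, 3, 5, 6, 8, 10, 11, 13}
Step 20: union(15, 3) -> merged; set of 15 now {0, 1, 2, 3, 5, 6, 8, 10, 11, 13, 15}
Set of 4: {4, 14}; 14 is a member.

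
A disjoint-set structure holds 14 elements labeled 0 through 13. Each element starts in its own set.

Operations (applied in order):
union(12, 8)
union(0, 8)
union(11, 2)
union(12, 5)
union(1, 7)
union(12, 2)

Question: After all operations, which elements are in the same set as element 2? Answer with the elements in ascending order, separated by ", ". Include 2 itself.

Answer: 0, 2, 5, 8, 11, 12

Derivation:
Step 1: union(12, 8) -> merged; set of 12 now {8, 12}
Step 2: union(0, 8) -> merged; set of 0 now {0, 8, 12}
Step 3: union(11, 2) -> merged; set of 11 now {2, 11}
Step 4: union(12, 5) -> merged; set of 12 now {0, 5, 8, 12}
Step 5: union(1, 7) -> merged; set of 1 now {1, 7}
Step 6: union(12, 2) -> merged; set of 12 now {0, 2, 5, 8, 11, 12}
Component of 2: {0, 2, 5, 8, 11, 12}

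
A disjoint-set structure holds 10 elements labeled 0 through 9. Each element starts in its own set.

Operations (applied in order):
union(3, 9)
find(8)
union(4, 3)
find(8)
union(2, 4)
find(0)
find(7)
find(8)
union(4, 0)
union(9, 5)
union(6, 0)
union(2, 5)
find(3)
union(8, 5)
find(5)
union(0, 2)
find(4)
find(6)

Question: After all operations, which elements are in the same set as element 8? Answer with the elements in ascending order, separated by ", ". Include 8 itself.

Step 1: union(3, 9) -> merged; set of 3 now {3, 9}
Step 2: find(8) -> no change; set of 8 is {8}
Step 3: union(4, 3) -> merged; set of 4 now {3, 4, 9}
Step 4: find(8) -> no change; set of 8 is {8}
Step 5: union(2, 4) -> merged; set of 2 now {2, 3, 4, 9}
Step 6: find(0) -> no change; set of 0 is {0}
Step 7: find(7) -> no change; set of 7 is {7}
Step 8: find(8) -> no change; set of 8 is {8}
Step 9: union(4, 0) -> merged; set of 4 now {0, 2, 3, 4, 9}
Step 10: union(9, 5) -> merged; set of 9 now {0, 2, 3, 4, 5, 9}
Step 11: union(6, 0) -> merged; set of 6 now {0, 2, 3, 4, 5, 6, 9}
Step 12: union(2, 5) -> already same set; set of 2 now {0, 2, 3, 4, 5, 6, 9}
Step 13: find(3) -> no change; set of 3 is {0, 2, 3, 4, 5, 6, 9}
Step 14: union(8, 5) -> merged; set of 8 now {0, 2, 3, 4, 5, 6, 8, 9}
Step 15: find(5) -> no change; set of 5 is {0, 2, 3, 4, 5, 6, 8, 9}
Step 16: union(0, 2) -> already same set; set of 0 now {0, 2, 3, 4, 5, 6, 8, 9}
Step 17: find(4) -> no change; set of 4 is {0, 2, 3, 4, 5, 6, 8, 9}
Step 18: find(6) -> no change; set of 6 is {0, 2, 3, 4, 5, 6, 8, 9}
Component of 8: {0, 2, 3, 4, 5, 6, 8, 9}

Answer: 0, 2, 3, 4, 5, 6, 8, 9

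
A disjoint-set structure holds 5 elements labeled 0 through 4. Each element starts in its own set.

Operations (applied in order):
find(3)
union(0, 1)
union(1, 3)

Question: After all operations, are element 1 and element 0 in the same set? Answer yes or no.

Answer: yes

Derivation:
Step 1: find(3) -> no change; set of 3 is {3}
Step 2: union(0, 1) -> merged; set of 0 now {0, 1}
Step 3: union(1, 3) -> merged; set of 1 now {0, 1, 3}
Set of 1: {0, 1, 3}; 0 is a member.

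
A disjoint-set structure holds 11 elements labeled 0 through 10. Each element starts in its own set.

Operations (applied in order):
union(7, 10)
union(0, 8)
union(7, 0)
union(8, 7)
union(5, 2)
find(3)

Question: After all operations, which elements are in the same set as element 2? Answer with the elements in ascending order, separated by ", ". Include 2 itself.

Answer: 2, 5

Derivation:
Step 1: union(7, 10) -> merged; set of 7 now {7, 10}
Step 2: union(0, 8) -> merged; set of 0 now {0, 8}
Step 3: union(7, 0) -> merged; set of 7 now {0, 7, 8, 10}
Step 4: union(8, 7) -> already same set; set of 8 now {0, 7, 8, 10}
Step 5: union(5, 2) -> merged; set of 5 now {2, 5}
Step 6: find(3) -> no change; set of 3 is {3}
Component of 2: {2, 5}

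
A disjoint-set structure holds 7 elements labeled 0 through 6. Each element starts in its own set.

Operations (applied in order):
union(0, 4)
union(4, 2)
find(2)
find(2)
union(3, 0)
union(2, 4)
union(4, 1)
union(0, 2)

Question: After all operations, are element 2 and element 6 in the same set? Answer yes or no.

Answer: no

Derivation:
Step 1: union(0, 4) -> merged; set of 0 now {0, 4}
Step 2: union(4, 2) -> merged; set of 4 now {0, 2, 4}
Step 3: find(2) -> no change; set of 2 is {0, 2, 4}
Step 4: find(2) -> no change; set of 2 is {0, 2, 4}
Step 5: union(3, 0) -> merged; set of 3 now {0, 2, 3, 4}
Step 6: union(2, 4) -> already same set; set of 2 now {0, 2, 3, 4}
Step 7: union(4, 1) -> merged; set of 4 now {0, 1, 2, 3, 4}
Step 8: union(0, 2) -> already same set; set of 0 now {0, 1, 2, 3, 4}
Set of 2: {0, 1, 2, 3, 4}; 6 is not a member.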